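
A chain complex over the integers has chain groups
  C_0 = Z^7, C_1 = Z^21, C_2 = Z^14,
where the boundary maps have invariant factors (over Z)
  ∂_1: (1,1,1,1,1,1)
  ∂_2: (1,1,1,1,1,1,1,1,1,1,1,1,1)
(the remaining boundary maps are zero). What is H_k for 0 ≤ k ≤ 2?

H_0 ≅ Z,  H_1 ≅ Z^2,  H_2 ≅ Z.

H_0: b_0 = 7 − 0 − 6 = 1; torsion from ∂_1 factors > 1: none. So H_0 ≅ Z.
H_1: b_1 = 21 − 6 − 13 = 2; torsion from ∂_2 factors > 1: none. So H_1 ≅ Z^2.
H_2: b_2 = 14 − 13 − 0 = 1; torsion from ∂_3 factors > 1: none. So H_2 ≅ Z.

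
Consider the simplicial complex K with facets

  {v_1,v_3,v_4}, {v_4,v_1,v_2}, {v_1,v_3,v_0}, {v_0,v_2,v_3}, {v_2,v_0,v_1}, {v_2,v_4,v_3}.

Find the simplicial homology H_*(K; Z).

We work with the vertex ordering v_0 < v_1 < v_2 < v_3 < v_4. The simplices of K, each written with vertices in increasing order, are:

  0-simplices (5): [v_0], [v_1], [v_2], [v_3], [v_4]
  1-simplices (9): [v_0,v_1], [v_0,v_2], [v_0,v_3], [v_1,v_2], [v_1,v_3], [v_1,v_4], [v_2,v_3], [v_2,v_4], [v_3,v_4]
  2-simplices (6): [v_0,v_1,v_2], [v_0,v_1,v_3], [v_0,v_2,v_3], [v_1,v_2,v_4], [v_1,v_3,v_4], [v_2,v_3,v_4]

so the chain groups are C_0 ≅ Z^5, C_1 ≅ Z^9, C_2 ≅ Z^6.

Boundary ∂_1: C_1 → C_0 sends each edge [p,q] (with p < q) to q − p. For instance
  ∂[v_0,v_2] = [v_2] − [v_0].
As a 5×9 matrix over Z this has rank 4, with invariant factors (1,1,1,1).

∂_2: C_2 → C_1 sends each 2-simplex [p,q,r] to [q,r] − [p,r] + [p,q]. For instance
  ∂[v_1,v_2,v_4] = [v_2,v_4] − [v_1,v_4] + [v_1,v_2],
  ∂[v_2,v_3,v_4] = [v_3,v_4] − [v_2,v_4] + [v_2,v_3].
The 9×6 boundary matrix has rank 5 and Smith normal form diag(1,1,1,1,1).

Computing H_k = (kernel of ∂_k) / (image of ∂_{k+1}):

  H_0: rank C_0 − rank ∂_1 = 5 − 4 = 1, and the invariant factors of ∂_1 are all 1, so H_0 ≅ Z.
  H_1: rank ker ∂_1 − rank ∂_2 = (9 − 4) − 5 = 0, and the invariant factors of ∂_2 are all 1, so H_1 ≅ 0.
  H_2: rank ker ∂_2 − rank ∂_3 = (6 − 5) − 0 = 1, and there is no ∂_3, so H_2 ≅ Z.

As a check, the Euler characteristic is 5 − 9 + 6 = 2, which agrees with 1 − 0 + 1 = 2.

H_0 = Z,  H_1 = 0,  H_2 = Z.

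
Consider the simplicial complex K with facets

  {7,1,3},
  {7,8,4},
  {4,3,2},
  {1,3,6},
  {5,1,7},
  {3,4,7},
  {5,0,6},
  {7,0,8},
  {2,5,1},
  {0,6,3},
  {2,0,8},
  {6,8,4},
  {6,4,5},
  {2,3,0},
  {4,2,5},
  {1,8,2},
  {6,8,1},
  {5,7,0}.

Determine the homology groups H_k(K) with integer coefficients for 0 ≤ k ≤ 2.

We work with the vertex ordering 0 < 1 < 2 < 3 < 4 < 5 < 6 < 7 < 8. The simplices of K, each written with vertices in increasing order, are:

  0-simplices (9): [0], [1], [2], [3], [4], [5], [6], [7], [8]
  1-simplices (27): (27 of them)
  2-simplices (18): [0,2,3], [0,2,8], [0,3,6], [0,5,6], [0,5,7], [0,7,8], [1,2,5], [1,2,8], [1,3,6], [1,3,7], [1,5,7], [1,6,8], [2,3,4], [2,4,5], [3,4,7], [4,5,6], [4,6,8], [4,7,8]

Hence C_0 ≅ Z^9, C_1 ≅ Z^27, C_2 ≅ Z^18.

Boundary ∂_1: C_1 → C_0 maps an edge to its endpoints' difference, ∂[p,q] = q − p.
The resulting 9×27 matrix has rank 8, and its Smith normal form has invariant factors (1,1,1,1,1,1,1,1).

Boundary ∂_2: C_2 → C_1 sends each 2-simplex [p,q,r] to [q,r] − [p,r] + [p,q]. For instance
  ∂[2,3,4] = [3,4] − [2,4] + [2,3],
  ∂[4,5,6] = [5,6] − [4,6] + [4,5].
As a 27×18 matrix over Z this has rank 17, with invariant factors (1,1,1,1,1,1,1,1,1,1,1,1,1,1,1,1,1).

Computing H_k = (kernel of ∂_k) / (image of ∂_{k+1}):

  H_0: rank C_0 − rank ∂_1 = 9 − 8 = 1, and the invariant factors of ∂_1 are all 1, so H_0 ≅ Z.
  H_1: rank ker ∂_1 − rank ∂_2 = (27 − 8) − 17 = 2, and the invariant factors of ∂_2 are all 1, so H_1 ≅ Z^2.
  H_2: rank ker ∂_2 − rank ∂_3 = (18 − 17) − 0 = 1, and there is no ∂_3, so H_2 ≅ Z.

H_0 = Z,  H_1 = Z^2,  H_2 = Z.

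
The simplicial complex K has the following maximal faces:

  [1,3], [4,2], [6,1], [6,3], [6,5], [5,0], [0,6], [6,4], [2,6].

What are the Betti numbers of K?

b_0 = 1, b_1 = 3.

K has 7 vertices, 9 edges.
rank ∂_0 = 0, rank ∂_1 = 6 ⇒ b_0 = 7 − 0 − 6 = 1; all invariant factors of ∂_1 are 1 so no torsion. So H_0 = Z.
rank ∂_1 = 6, rank ∂_2 = 0 ⇒ b_1 = 9 − 6 − 0 = 3. So H_1 = Z^3.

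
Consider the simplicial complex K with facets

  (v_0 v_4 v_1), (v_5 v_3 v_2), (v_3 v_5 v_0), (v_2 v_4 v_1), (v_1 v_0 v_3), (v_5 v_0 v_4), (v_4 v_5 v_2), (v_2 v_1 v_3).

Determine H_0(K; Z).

Take the total order v_0 < v_1 < v_2 < v_3 < v_4 < v_5 on the vertex set. Then K (dimension 2) consists of the simplices:

  0-simplices (6): [v_0], [v_1], [v_2], [v_3], [v_4], [v_5]
  1-simplices (12): [v_0,v_1], [v_0,v_3], [v_0,v_4], [v_0,v_5], [v_1,v_2], [v_1,v_3], [v_1,v_4], [v_2,v_3], [v_2,v_4], [v_2,v_5], [v_3,v_5], [v_4,v_5]
  2-simplices (8): [v_0,v_1,v_3], [v_0,v_1,v_4], [v_0,v_3,v_5], [v_0,v_4,v_5], [v_1,v_2,v_3], [v_1,v_2,v_4], [v_2,v_3,v_5], [v_2,v_4,v_5]

so the chain groups are C_0 ≅ Z^6, C_1 ≅ Z^12, C_2 ≅ Z^8.

Boundary ∂_1: C_1 → C_0 is given by ∂[p,q] = [q] − [p].
As a 6×12 matrix over Z this has rank 5, with invariant factors (1,1,1,1,1).

∂_2: C_2 → C_1 sends each 2-simplex [p,q,r] to [q,r] − [p,r] + [p,q]. For instance
  ∂[v_0,v_3,v_5] = [v_3,v_5] − [v_0,v_5] + [v_0,v_3],
  ∂[v_1,v_2,v_3] = [v_2,v_3] − [v_1,v_3] + [v_1,v_2].
The 12×8 boundary matrix has rank 7 and Smith normal form diag(1,1,1,1,1,1,1).

Reading off H_k = ker ∂_k / im ∂_{k+1}:

  H_0: rank C_0 − rank ∂_1 = 6 − 5 = 1, and the invariant factors of ∂_1 are all 1, so H_0 ≅ Z.

H_0 ≅ Z.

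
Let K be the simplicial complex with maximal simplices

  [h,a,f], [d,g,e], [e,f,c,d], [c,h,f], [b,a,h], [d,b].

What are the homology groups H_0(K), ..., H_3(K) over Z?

K has 8 vertices, 15 edges, 8 triangles, 1 3-simplex.
rank ∂_0 = 0, rank ∂_1 = 7 ⇒ b_0 = 8 − 0 − 7 = 1; all invariant factors of ∂_1 are 1 so no torsion. So H_0 ≅ Z.
rank ∂_1 = 7, rank ∂_2 = 7 ⇒ b_1 = 15 − 7 − 7 = 1; all invariant factors of ∂_2 are 1 so no torsion. So H_1 ≅ Z.
rank ∂_2 = 7, rank ∂_3 = 1 ⇒ b_2 = 8 − 7 − 1 = 0; all invariant factors of ∂_3 are 1 so no torsion. So H_2 ≅ 0.
rank ∂_3 = 1, rank ∂_4 = 0 ⇒ b_3 = 1 − 1 − 0 = 0. So H_3 ≅ 0.

H_0 ≅ Z,  H_1 ≅ Z,  H_2 = 0,  H_3 = 0.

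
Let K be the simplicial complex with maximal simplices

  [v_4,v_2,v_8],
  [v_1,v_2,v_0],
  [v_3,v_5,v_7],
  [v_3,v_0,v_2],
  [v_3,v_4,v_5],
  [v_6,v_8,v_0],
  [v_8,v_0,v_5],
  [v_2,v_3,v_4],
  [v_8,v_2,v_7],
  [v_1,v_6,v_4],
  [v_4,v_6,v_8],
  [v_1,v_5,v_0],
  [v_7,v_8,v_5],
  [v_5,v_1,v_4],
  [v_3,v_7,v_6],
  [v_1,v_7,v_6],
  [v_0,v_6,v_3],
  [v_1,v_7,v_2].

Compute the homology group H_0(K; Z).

H_0 ≅ Z.

Order the vertices as v_0 < v_1 < v_2 < v_3 < v_4 < v_5 < v_6 < v_7 < v_8. Listing each simplex with vertices in this order, K has dimension 2 with simplices:

  0-simplices (9): [v_0], [v_1], [v_2], [v_3], [v_4], [v_5], [v_6], [v_7], [v_8]
  1-simplices (27): (27 of them)
  2-simplices (18): (18 of them)

Hence C_0 ≅ Z^9, C_1 ≅ Z^27, C_2 ≅ Z^18.

∂_1: C_1 → C_0 is given by ∂[p,q] = [q] − [p]. For instance
  ∂[v_0,v_5] = [v_5] − [v_0].
This gives a 9×27 integer matrix of rank 8; reducing to Smith normal form yields diagonal entries (1,1,1,1,1,1,1,1).

Boundary ∂_2: C_2 → C_1 sends each 2-simplex [p,q,r] to [q,r] − [p,r] + [p,q]. For instance
  ∂[v_1,v_6,v_7] = [v_6,v_7] − [v_1,v_7] + [v_1,v_6],
  ∂[v_0,v_1,v_2] = [v_1,v_2] − [v_0,v_2] + [v_0,v_1].
The 27×18 boundary matrix has rank 17 and Smith normal form diag(1,1,1,1,1,1,1,1,1,1,1,1,1,1,1,1,1).

Reading off H_k = ker ∂_k / im ∂_{k+1}:

  H_0: rank C_0 − rank ∂_1 = 9 − 8 = 1, and the invariant factors of ∂_1 are all 1, so H_0 ≅ Z.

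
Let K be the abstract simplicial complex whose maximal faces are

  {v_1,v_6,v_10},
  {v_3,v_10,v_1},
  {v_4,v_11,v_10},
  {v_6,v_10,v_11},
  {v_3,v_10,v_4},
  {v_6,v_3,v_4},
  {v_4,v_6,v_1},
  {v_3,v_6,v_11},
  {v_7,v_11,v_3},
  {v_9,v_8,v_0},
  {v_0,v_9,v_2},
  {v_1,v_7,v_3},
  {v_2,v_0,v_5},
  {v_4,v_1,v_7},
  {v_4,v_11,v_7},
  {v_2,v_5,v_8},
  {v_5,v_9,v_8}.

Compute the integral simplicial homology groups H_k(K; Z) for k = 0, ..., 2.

Take the total order v_0 < v_1 < v_2 < v_3 < v_4 < v_5 < v_6 < v_7 < v_8 < v_9 < v_10 < v_11 on the vertex set. Then K (dimension 2) consists of the simplices:

  0-simplices (12): [v_0], [v_1], [v_2], [v_3], [v_4], [v_5], [v_6], [v_7], [v_8], [v_9], [v_10], [v_11]
  1-simplices (28): (28 of them)
  2-simplices (17): (17 of them)

giving chain groups C_0 ≅ Z^12, C_1 ≅ Z^28, C_2 ≅ Z^17.

Boundary ∂_1: C_1 → C_0 is given by ∂[p,q] = [q] − [p].
As a 12×28 matrix over Z this has rank 10, with invariant factors (1,1,1,1,1,1,1,1,1,1).

Boundary ∂_2: C_2 → C_1 acts by ∂[p,q,r] = [q,r] − [p,r] + [p,q]. For instance
  ∂[v_2,v_5,v_8] = [v_5,v_8] − [v_2,v_8] + [v_2,v_5],
  ∂[v_1,v_3,v_7] = [v_3,v_7] − [v_1,v_7] + [v_1,v_3].
This gives a 28×17 integer matrix of rank 17; reducing to Smith normal form yields diagonal entries (1,1,1,1,1,1,1,1,1,1,1,1,1,1,1,1,2).

Reading off H_k = ker ∂_k / im ∂_{k+1}:

  H_0: rank C_0 − rank ∂_1 = 12 − 10 = 2, and the invariant factors of ∂_1 are all 1, so H_0 ≅ Z^2.
  H_1: rank ker ∂_1 − rank ∂_2 = (28 − 10) − 17 = 1, and ∂_2 has invariant factor 2 > 1, so H_1 ≅ Z ⊕ Z_2.
  H_2: rank ker ∂_2 − rank ∂_3 = (17 − 17) − 0 = 0, and there is no ∂_3, so H_2 ≅ 0.

As a check, the Euler characteristic is 12 − 28 + 17 = 1, which agrees with 2 − 1 + 0 = 1.

H_0 ≅ Z^2,  H_1 ≅ Z ⊕ Z_2,  H_2 = 0.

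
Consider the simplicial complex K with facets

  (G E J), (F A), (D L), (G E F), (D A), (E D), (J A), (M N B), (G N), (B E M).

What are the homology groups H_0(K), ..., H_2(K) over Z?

Order the vertices as A < B < D < E < F < G < J < L < M < N. Listing each simplex with vertices in this order, K has dimension 2 with simplices:

  0-simplices (10): A, B, D, E, F, G, J, L, M, N
  1-simplices (16): AD, AF, AJ, BE, BM, BN, DE, DL, EF, EG, EJ, EM, FG, GJ, GN, MN
  2-simplices (4): BEM, BMN, EFG, EGJ

so the chain groups are C_0 ≅ Z^10, C_1 ≅ Z^16, C_2 ≅ Z^4.

The boundary map ∂_1: C_1 → C_0 sends each edge [p,q] (with p < q) to q − p. For instance
  ∂GN = N − G.
The resulting 10×16 matrix has rank 9, and its Smith normal form has invariant factors (1,1,1,1,1,1,1,1,1).

∂_2: C_2 → C_1 maps a triangle to the signed sum of its edges. For instance
  ∂EFG = FG − EG + EF,
  ∂BMN = MN − BN + BM.
The 16×4 boundary matrix has rank 4 and Smith normal form diag(1,1,1,1).

Computing H_k = (kernel of ∂_k) / (image of ∂_{k+1}):

  H_0: rank C_0 − rank ∂_1 = 10 − 9 = 1, and the invariant factors of ∂_1 are all 1, so H_0 ≅ Z.
  H_1: rank ker ∂_1 − rank ∂_2 = (16 − 9) − 4 = 3, and the invariant factors of ∂_2 are all 1, so H_1 ≅ Z^3.
  H_2: rank ker ∂_2 − rank ∂_3 = (4 − 4) − 0 = 0, and there is no ∂_3, so H_2 ≅ 0.

As a check, the Euler characteristic is 10 − 16 + 4 = -2, which agrees with 1 − 3 + 0 = -2.

H_0 = Z,  H_1 = Z^3,  H_2 = 0.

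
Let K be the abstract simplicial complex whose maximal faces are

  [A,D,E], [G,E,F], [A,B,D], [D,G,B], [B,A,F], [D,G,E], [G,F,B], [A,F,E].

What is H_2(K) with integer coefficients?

H_2 = Z.

Fix the vertex order A < B < D < E < F < G and write every simplex with vertices in increasing order. Then dim K = 2 and the simplices of K are:

  0-simplices (6): A, B, D, E, F, G
  1-simplices (12): AB, AD, AE, AF, BD, BF, BG, DE, DG, EF, EG, FG
  2-simplices (8): ABD, ABF, ADE, AEF, BDG, BFG, DEG, EFG

Hence C_0 ≅ Z^6, C_1 ≅ Z^12, C_2 ≅ Z^8.

The boundary map ∂_1: C_1 → C_0 maps an edge to its endpoints' difference, ∂[p,q] = q − p. For instance
  ∂EF = F − E.
This gives a 6×12 integer matrix of rank 5; reducing to Smith normal form yields diagonal entries (1,1,1,1,1).

Boundary ∂_2: C_2 → C_1 sends each 2-simplex [p,q,r] to [q,r] − [p,r] + [p,q]. For instance
  ∂AEF = EF − AF + AE,
  ∂DEG = EG − DG + DE.
The 12×8 boundary matrix has rank 7 and Smith normal form diag(1,1,1,1,1,1,1).

Reading off H_k = ker ∂_k / im ∂_{k+1}:

  H_2: rank ker ∂_2 − rank ∂_3 = (8 − 7) − 0 = 1, and there is no ∂_3, so H_2 = Z.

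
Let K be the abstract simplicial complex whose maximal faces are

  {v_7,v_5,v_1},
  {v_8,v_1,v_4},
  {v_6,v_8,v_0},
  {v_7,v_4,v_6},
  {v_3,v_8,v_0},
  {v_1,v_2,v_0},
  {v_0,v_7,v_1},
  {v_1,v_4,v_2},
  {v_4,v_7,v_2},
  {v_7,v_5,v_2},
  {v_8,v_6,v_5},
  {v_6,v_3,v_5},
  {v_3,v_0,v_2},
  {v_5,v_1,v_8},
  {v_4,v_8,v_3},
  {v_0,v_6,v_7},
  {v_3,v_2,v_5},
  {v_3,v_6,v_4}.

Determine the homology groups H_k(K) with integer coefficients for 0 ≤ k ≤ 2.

Fix the vertex order v_0 < v_1 < v_2 < v_3 < v_4 < v_5 < v_6 < v_7 < v_8 and write every simplex with vertices in increasing order. Then dim K = 2 and the simplices of K are:

  0-simplices (9): [v_0], [v_1], [v_2], [v_3], [v_4], [v_5], [v_6], [v_7], [v_8]
  1-simplices (27): (27 of them)
  2-simplices (18): (18 of them)

Hence C_0 ≅ Z^9, C_1 ≅ Z^27, C_2 ≅ Z^18.

∂_1: C_1 → C_0 is given by ∂[p,q] = [q] − [p]. For instance
  ∂[v_6,v_8] = [v_8] − [v_6].
The resulting 9×27 matrix has rank 8, and its Smith normal form has invariant factors (1,1,1,1,1,1,1,1).

The boundary map ∂_2: C_2 → C_1 maps a triangle to the signed sum of its edges. For instance
  ∂[v_0,v_1,v_2] = [v_1,v_2] − [v_0,v_2] + [v_0,v_1],
  ∂[v_2,v_3,v_5] = [v_3,v_5] − [v_2,v_5] + [v_2,v_3].
This gives a 27×18 integer matrix of rank 18; reducing to Smith normal form yields diagonal entries (1,1,1,1,1,1,1,1,1,1,1,1,1,1,1,1,1,2).

Reading off H_k = ker ∂_k / im ∂_{k+1}:

  H_0: rank C_0 − rank ∂_1 = 9 − 8 = 1, and the invariant factors of ∂_1 are all 1, so H_0 ≅ Z.
  H_1: rank ker ∂_1 − rank ∂_2 = (27 − 8) − 18 = 1, and ∂_2 has invariant factor 2 > 1, so H_1 ≅ Z ⊕ Z/2.
  H_2: rank ker ∂_2 − rank ∂_3 = (18 − 18) − 0 = 0, and there is no ∂_3, so H_2 ≅ 0.

As a check, the Euler characteristic is 9 − 27 + 18 = 0, which agrees with 1 − 1 + 0 = 0.
(K is a triangulation of the Klein bottle.)

H_0 = Z,  H_1 = Z ⊕ Z/2,  H_2 = 0.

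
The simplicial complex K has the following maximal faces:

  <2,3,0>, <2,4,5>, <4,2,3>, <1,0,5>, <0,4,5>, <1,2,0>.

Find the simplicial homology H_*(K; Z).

Take the total order 0 < 1 < 2 < 3 < 4 < 5 on the vertex set. Then K (dimension 2) consists of the simplices:

  0-simplices (6): [0], [1], [2], [3], [4], [5]
  1-simplices (12): [0,1], [0,2], [0,3], [0,4], [0,5], [1,2], [1,5], [2,3], [2,4], [2,5], [3,4], [4,5]
  2-simplices (6): [0,1,2], [0,1,5], [0,2,3], [0,4,5], [2,3,4], [2,4,5]

Hence C_0 ≅ Z^6, C_1 ≅ Z^12, C_2 ≅ Z^6.

Boundary ∂_1: C_1 → C_0 is given by ∂[p,q] = [q] − [p].
As a 6×12 matrix over Z this has rank 5, with invariant factors (1,1,1,1,1).

Boundary ∂_2: C_2 → C_1 maps a triangle to the signed sum of its edges. For instance
  ∂[2,4,5] = [4,5] − [2,5] + [2,4],
  ∂[0,1,2] = [1,2] − [0,2] + [0,1].
This gives a 12×6 integer matrix of rank 6; reducing to Smith normal form yields diagonal entries (1,1,1,1,1,1).

Computing H_k = (kernel of ∂_k) / (image of ∂_{k+1}):

  H_0: rank C_0 − rank ∂_1 = 6 − 5 = 1, and the invariant factors of ∂_1 are all 1, so H_0 ≅ Z.
  H_1: rank ker ∂_1 − rank ∂_2 = (12 − 5) − 6 = 1, and the invariant factors of ∂_2 are all 1, so H_1 ≅ Z.
  H_2: rank ker ∂_2 − rank ∂_3 = (6 − 6) − 0 = 0, and there is no ∂_3, so H_2 ≅ 0.

H_0 ≅ Z,  H_1 ≅ Z,  H_2 = 0.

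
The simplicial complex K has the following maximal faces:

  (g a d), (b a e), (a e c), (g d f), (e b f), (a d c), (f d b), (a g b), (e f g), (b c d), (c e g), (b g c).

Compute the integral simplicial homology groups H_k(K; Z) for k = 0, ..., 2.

H_0 ≅ Z,  H_1 ≅ Z/2Z,  H_2 = 0.

Order the vertices as a < b < c < d < e < f < g. Listing each simplex with vertices in this order, K has dimension 2 with simplices:

  0-simplices (7): a, b, c, d, e, f, g
  1-simplices (18): ab, ac, ad, ae, ag, bc, bd, be, bf, bg, cd, ce, cg, df, dg, ef, eg, fg
  2-simplices (12): abe, abg, acd, ace, adg, bcd, bcg, bdf, bef, ceg, dfg, efg

so the chain groups are C_0 ≅ Z^7, C_1 ≅ Z^18, C_2 ≅ Z^12.

Boundary ∂_1: C_1 → C_0 is given by ∂[p,q] = [q] − [p]. For instance
  ∂df = f − d.
The 7×18 boundary matrix has rank 6 and Smith normal form diag(1,1,1,1,1,1).

∂_2: C_2 → C_1 maps a triangle to the signed sum of its edges. For instance
  ∂abg = bg − ag + ab,
  ∂bcg = cg − bg + bc.
This gives a 18×12 integer matrix of rank 12; reducing to Smith normal form yields diagonal entries (1,1,1,1,1,1,1,1,1,1,1,2).

Computing H_k = (kernel of ∂_k) / (image of ∂_{k+1}):

  H_0: rank C_0 − rank ∂_1 = 7 − 6 = 1, and the invariant factors of ∂_1 are all 1, so H_0 = Z.
  H_1: rank ker ∂_1 − rank ∂_2 = (18 − 6) − 12 = 0, and ∂_2 has invariant factor 2 > 1, so H_1 = Z/2Z.
  H_2: rank ker ∂_2 − rank ∂_3 = (12 − 12) − 0 = 0, and there is no ∂_3, so H_2 = 0.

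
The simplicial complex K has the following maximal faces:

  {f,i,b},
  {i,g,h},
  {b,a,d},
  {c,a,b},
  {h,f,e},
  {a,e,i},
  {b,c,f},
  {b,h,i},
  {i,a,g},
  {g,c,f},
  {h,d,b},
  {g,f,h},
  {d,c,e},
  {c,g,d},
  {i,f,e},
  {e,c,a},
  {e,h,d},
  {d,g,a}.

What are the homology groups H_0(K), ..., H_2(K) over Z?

H_0 = Z,  H_1 = Z ⊕ Z/2Z,  H_2 = 0.

Take the total order a < b < c < d < e < f < g < h < i on the vertex set. Then K (dimension 2) consists of the simplices:

  0-simplices (9): a, b, c, d, e, f, g, h, i
  1-simplices (27): ab, ac, ad, ae, ag, ai, bc, bd, bf, bh, bi, cd, ce, cf, cg, de, dg, dh, ef, eh, ei, fg, fh, fi, gh, gi, hi
  2-simplices (18): abc, abd, ace, adg, aei, agi, bcf, bdh, bfi, bhi, cde, cdg, cfg, deh, efh, efi, fgh, ghi

Hence C_0 ≅ Z^9, C_1 ≅ Z^27, C_2 ≅ Z^18.

The boundary map ∂_1: C_1 → C_0 maps an edge to its endpoints' difference, ∂[p,q] = q − p. For instance
  ∂de = e − d.
As a 9×27 matrix over Z this has rank 8, with invariant factors (1,1,1,1,1,1,1,1).

Boundary ∂_2: C_2 → C_1 maps a triangle to the signed sum of its edges. For instance
  ∂cdg = dg − cg + cd,
  ∂bdh = dh − bh + bd.
The 27×18 boundary matrix has rank 18 and Smith normal form diag(1,1,1,1,1,1,1,1,1,1,1,1,1,1,1,1,1,2).

Now H_k = ker ∂_k / im ∂_{k+1}, so:

  H_0: rank C_0 − rank ∂_1 = 9 − 8 = 1, and the invariant factors of ∂_1 are all 1, so H_0 ≅ Z.
  H_1: rank ker ∂_1 − rank ∂_2 = (27 − 8) − 18 = 1, and ∂_2 has invariant factor 2 > 1, so H_1 ≅ Z ⊕ Z/2Z.
  H_2: rank ker ∂_2 − rank ∂_3 = (18 − 18) − 0 = 0, and there is no ∂_3, so H_2 ≅ 0.

As a check, the Euler characteristic is 9 − 27 + 18 = 0, which agrees with 1 − 1 + 0 = 0.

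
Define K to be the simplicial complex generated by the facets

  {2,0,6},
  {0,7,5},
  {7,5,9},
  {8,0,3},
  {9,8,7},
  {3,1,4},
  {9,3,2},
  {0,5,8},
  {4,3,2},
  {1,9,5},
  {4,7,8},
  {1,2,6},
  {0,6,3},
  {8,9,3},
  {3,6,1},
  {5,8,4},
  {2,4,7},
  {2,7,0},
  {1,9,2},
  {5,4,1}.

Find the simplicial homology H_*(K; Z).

H_0 = Z,  H_1 = Z × Z/2,  H_2 = 0.

K has 10 vertices, 30 edges, 20 triangles.
rank ∂_0 = 0, rank ∂_1 = 9 ⇒ b_0 = 10 − 0 − 9 = 1; all invariant factors of ∂_1 are 1 so no torsion. So H_0 ≅ Z.
rank ∂_1 = 9, rank ∂_2 = 20 ⇒ b_1 = 30 − 9 − 20 = 1; ∂_2 has invariant factor(s) [2] giving torsion. So H_1 ≅ Z × Z/2.
rank ∂_2 = 20, rank ∂_3 = 0 ⇒ b_2 = 20 − 20 − 0 = 0. So H_2 ≅ 0.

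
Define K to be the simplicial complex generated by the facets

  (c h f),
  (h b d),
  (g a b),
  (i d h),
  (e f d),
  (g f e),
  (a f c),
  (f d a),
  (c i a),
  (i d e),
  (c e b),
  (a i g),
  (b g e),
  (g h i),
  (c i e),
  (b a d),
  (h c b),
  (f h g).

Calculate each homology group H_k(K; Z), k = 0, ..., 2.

H_0 = Z,  H_1 = Z^2,  H_2 = Z.

Take the total order a < b < c < d < e < f < g < h < i on the vertex set. Then K (dimension 2) consists of the simplices:

  0-simplices (9): a, b, c, d, e, f, g, h, i
  1-simplices (27): ab, ac, ad, af, ag, ai, bc, bd, be, bg, bh, ce, cf, ch, ci, de, df, dh, di, ef, eg, ei, fg, fh, gh, gi, hi
  2-simplices (18): abd, abg, acf, aci, adf, agi, bce, bch, bdh, beg, cei, cfh, def, dei, dhi, efg, fgh, ghi

Hence C_0 ≅ Z^9, C_1 ≅ Z^27, C_2 ≅ Z^18.

Boundary ∂_1: C_1 → C_0 is given by ∂[p,q] = [q] − [p].
This gives a 9×27 integer matrix of rank 8; reducing to Smith normal form yields diagonal entries (1,1,1,1,1,1,1,1).

Boundary ∂_2: C_2 → C_1 acts by ∂[p,q,r] = [q,r] − [p,r] + [p,q]. For instance
  ∂bce = ce − be + bc,
  ∂bch = ch − bh + bc.
The 27×18 boundary matrix has rank 17 and Smith normal form diag(1,1,1,1,1,1,1,1,1,1,1,1,1,1,1,1,1).

Computing H_k = (kernel of ∂_k) / (image of ∂_{k+1}):

  H_0: rank C_0 − rank ∂_1 = 9 − 8 = 1, and the invariant factors of ∂_1 are all 1, so H_0 ≅ Z.
  H_1: rank ker ∂_1 − rank ∂_2 = (27 − 8) − 17 = 2, and the invariant factors of ∂_2 are all 1, so H_1 ≅ Z^2.
  H_2: rank ker ∂_2 − rank ∂_3 = (18 − 17) − 0 = 1, and there is no ∂_3, so H_2 ≅ Z.

(K is a triangulation of the torus T^2.)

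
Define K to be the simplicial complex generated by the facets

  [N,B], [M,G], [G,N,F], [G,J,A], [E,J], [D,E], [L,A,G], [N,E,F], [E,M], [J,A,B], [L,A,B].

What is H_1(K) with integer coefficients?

Order the vertices as A < B < D < E < F < G < J < L < M < N. Listing each simplex with vertices in this order, K has dimension 2 with simplices:

  0-simplices (10): A, B, D, E, F, G, J, L, M, N
  1-simplices (18): AB, AG, AJ, AL, BJ, BL, BN, DE, EF, EJ, EM, EN, FG, FN, GJ, GL, GM, GN
  2-simplices (6): ABJ, ABL, AGJ, AGL, EFN, FGN

Hence C_0 ≅ Z^10, C_1 ≅ Z^18, C_2 ≅ Z^6.

Boundary ∂_1: C_1 → C_0 sends each edge [p,q] (with p < q) to q − p.
The 10×18 boundary matrix has rank 9 and Smith normal form diag(1,1,1,1,1,1,1,1,1).

The boundary map ∂_2: C_2 → C_1 maps a triangle to the signed sum of its edges. For instance
  ∂ABJ = BJ − AJ + AB,
  ∂EFN = FN − EN + EF.
The 18×6 boundary matrix has rank 6 and Smith normal form diag(1,1,1,1,1,1).

From H_k ≅ ker(∂_k) / im(∂_{k+1}) we obtain:

  H_1: rank ker ∂_1 − rank ∂_2 = (18 − 9) − 6 = 3, and the invariant factors of ∂_2 are all 1, so H_1 = Z^3.

H_1 ≅ Z^3.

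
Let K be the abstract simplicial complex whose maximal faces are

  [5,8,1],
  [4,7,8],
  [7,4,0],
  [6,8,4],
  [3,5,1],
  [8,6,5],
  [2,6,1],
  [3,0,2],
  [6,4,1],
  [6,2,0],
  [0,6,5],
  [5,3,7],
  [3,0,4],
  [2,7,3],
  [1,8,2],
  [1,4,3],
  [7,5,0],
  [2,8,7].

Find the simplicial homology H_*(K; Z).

Fix the vertex order 0 < 1 < 2 < 3 < 4 < 5 < 6 < 7 < 8 and write every simplex with vertices in increasing order. Then dim K = 2 and the simplices of K are:

  0-simplices (9): [0], [1], [2], [3], [4], [5], [6], [7], [8]
  1-simplices (27): (27 of them)
  2-simplices (18): [0,2,3], [0,2,6], [0,3,4], [0,4,7], [0,5,6], [0,5,7], [1,2,6], [1,2,8], [1,3,4], [1,3,5], [1,4,6], [1,5,8], [2,3,7], [2,7,8], [3,5,7], [4,6,8], [4,7,8], [5,6,8]

giving chain groups C_0 ≅ Z^9, C_1 ≅ Z^27, C_2 ≅ Z^18.

The boundary map ∂_1: C_1 → C_0 maps an edge to its endpoints' difference, ∂[p,q] = q − p.
The 9×27 boundary matrix has rank 8 and Smith normal form diag(1,1,1,1,1,1,1,1).

The boundary map ∂_2: C_2 → C_1 sends each 2-simplex [p,q,r] to [q,r] − [p,r] + [p,q]. For instance
  ∂[1,3,5] = [3,5] − [1,5] + [1,3],
  ∂[2,7,8] = [7,8] − [2,8] + [2,7].
As a 27×18 matrix over Z this has rank 18, with invariant factors (1,1,1,1,1,1,1,1,1,1,1,1,1,1,1,1,1,2).

Computing H_k = (kernel of ∂_k) / (image of ∂_{k+1}):

  H_0: rank C_0 − rank ∂_1 = 9 − 8 = 1, and the invariant factors of ∂_1 are all 1, so H_0 = Z.
  H_1: rank ker ∂_1 − rank ∂_2 = (27 − 8) − 18 = 1, and ∂_2 has invariant factor 2 > 1, so H_1 = Z ⊕ Z/2.
  H_2: rank ker ∂_2 − rank ∂_3 = (18 − 18) − 0 = 0, and there is no ∂_3, so H_2 = 0.

H_0 = Z,  H_1 = Z ⊕ Z/2,  H_2 = 0.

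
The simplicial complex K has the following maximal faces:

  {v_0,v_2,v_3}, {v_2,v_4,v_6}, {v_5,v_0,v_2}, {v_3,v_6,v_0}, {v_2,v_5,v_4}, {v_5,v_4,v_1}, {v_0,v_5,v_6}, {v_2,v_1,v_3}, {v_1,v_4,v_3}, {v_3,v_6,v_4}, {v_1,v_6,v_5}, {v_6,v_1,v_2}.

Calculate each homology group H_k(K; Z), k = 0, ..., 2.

Order the vertices as v_0 < v_1 < v_2 < v_3 < v_4 < v_5 < v_6. Listing each simplex with vertices in this order, K has dimension 2 with simplices:

  0-simplices (7): [v_0], [v_1], [v_2], [v_3], [v_4], [v_5], [v_6]
  1-simplices (18): (18 of them)
  2-simplices (12): (12 of them)

so the chain groups are C_0 ≅ Z^7, C_1 ≅ Z^18, C_2 ≅ Z^12.

Boundary ∂_1: C_1 → C_0 is given by ∂[p,q] = [q] − [p]. For instance
  ∂[v_1,v_3] = [v_3] − [v_1].
This gives a 7×18 integer matrix of rank 6; reducing to Smith normal form yields diagonal entries (1,1,1,1,1,1).

The boundary map ∂_2: C_2 → C_1 sends each 2-simplex [p,q,r] to [q,r] − [p,r] + [p,q]. For instance
  ∂[v_1,v_4,v_5] = [v_4,v_5] − [v_1,v_5] + [v_1,v_4],
  ∂[v_2,v_4,v_6] = [v_4,v_6] − [v_2,v_6] + [v_2,v_4].
The 18×12 boundary matrix has rank 12 and Smith normal form diag(1,1,1,1,1,1,1,1,1,1,1,2).

Reading off H_k = ker ∂_k / im ∂_{k+1}:

  H_0: rank C_0 − rank ∂_1 = 7 − 6 = 1, and the invariant factors of ∂_1 are all 1, so H_0 = Z.
  H_1: rank ker ∂_1 − rank ∂_2 = (18 − 6) − 12 = 0, and ∂_2 has invariant factor 2 > 1, so H_1 = Z/2.
  H_2: rank ker ∂_2 − rank ∂_3 = (12 − 12) − 0 = 0, and there is no ∂_3, so H_2 = 0.

(K is a triangulation of the real projective plane RP^2.)

H_0 ≅ Z,  H_1 ≅ Z/2,  H_2 = 0.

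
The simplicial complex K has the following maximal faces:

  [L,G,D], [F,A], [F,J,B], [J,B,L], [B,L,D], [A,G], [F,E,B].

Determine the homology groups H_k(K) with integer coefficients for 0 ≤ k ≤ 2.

K has 8 vertices, 13 edges, 5 triangles.
rank ∂_0 = 0, rank ∂_1 = 7 ⇒ b_0 = 8 − 0 − 7 = 1; all invariant factors of ∂_1 are 1 so no torsion. So H_0 ≅ Z.
rank ∂_1 = 7, rank ∂_2 = 5 ⇒ b_1 = 13 − 7 − 5 = 1; all invariant factors of ∂_2 are 1 so no torsion. So H_1 ≅ Z.
rank ∂_2 = 5, rank ∂_3 = 0 ⇒ b_2 = 5 − 5 − 0 = 0. So H_2 ≅ 0.

H_0 ≅ Z,  H_1 ≅ Z,  H_2 = 0.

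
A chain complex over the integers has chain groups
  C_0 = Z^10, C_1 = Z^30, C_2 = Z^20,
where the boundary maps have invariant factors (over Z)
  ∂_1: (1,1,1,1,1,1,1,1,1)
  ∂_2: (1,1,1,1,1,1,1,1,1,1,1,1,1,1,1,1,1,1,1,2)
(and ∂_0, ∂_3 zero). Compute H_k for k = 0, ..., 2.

H_0 ≅ Z,  H_1 ≅ Z ⊕ Z/2Z,  H_2 = 0.

H_0: b_0 = 10 − 0 − 9 = 1; torsion from ∂_1 factors > 1: none. So H_0 ≅ Z.
H_1: b_1 = 30 − 9 − 20 = 1; torsion from ∂_2 factors > 1: [2]. So H_1 ≅ Z ⊕ Z/2Z.
H_2: b_2 = 20 − 20 − 0 = 0; torsion from ∂_3 factors > 1: none. So H_2 ≅ 0.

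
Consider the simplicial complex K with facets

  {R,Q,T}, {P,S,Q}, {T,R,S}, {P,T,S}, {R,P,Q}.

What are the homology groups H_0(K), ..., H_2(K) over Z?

Take the total order P < Q < R < S < T on the vertex set. Then K (dimension 2) consists of the simplices:

  0-simplices (5): P, Q, R, S, T
  1-simplices (10): PQ, PR, PS, PT, QR, QS, QT, RS, RT, ST
  2-simplices (5): PQR, PQS, PST, QRT, RST

giving chain groups C_0 ≅ Z^5, C_1 ≅ Z^10, C_2 ≅ Z^5.

∂_1: C_1 → C_0 sends each edge [p,q] (with p < q) to q − p. For instance
  ∂PQ = Q − P.
As a 5×10 matrix over Z this has rank 4, with invariant factors (1,1,1,1).

Boundary ∂_2: C_2 → C_1 maps a triangle to the signed sum of its edges. For instance
  ∂PQR = QR − PR + PQ,
  ∂RST = ST − RT + RS.
The 10×5 boundary matrix has rank 5 and Smith normal form diag(1,1,1,1,1).

Reading off H_k = ker ∂_k / im ∂_{k+1}:

  H_0: rank C_0 − rank ∂_1 = 5 − 4 = 1, and the invariant factors of ∂_1 are all 1, so H_0 ≅ Z.
  H_1: rank ker ∂_1 − rank ∂_2 = (10 − 4) − 5 = 1, and the invariant factors of ∂_2 are all 1, so H_1 ≅ Z.
  H_2: rank ker ∂_2 − rank ∂_3 = (5 − 5) − 0 = 0, and there is no ∂_3, so H_2 ≅ 0.

As a check, the Euler characteristic is 5 − 10 + 5 = 0, which agrees with 1 − 1 + 0 = 0.
(K is a triangulation of the Möbius band.)

H_0 = Z,  H_1 = Z,  H_2 = 0.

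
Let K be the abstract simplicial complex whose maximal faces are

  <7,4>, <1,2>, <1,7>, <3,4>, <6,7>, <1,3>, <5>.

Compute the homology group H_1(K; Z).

H_1 = Z.

Take the total order 1 < 2 < 3 < 4 < 5 < 6 < 7 on the vertex set. Then K (dimension 1) consists of the simplices:

  0-simplices (7): [1], [2], [3], [4], [5], [6], [7]
  1-simplices (6): [1,2], [1,3], [1,7], [3,4], [4,7], [6,7]

Hence C_0 ≅ Z^7, C_1 ≅ Z^6.

Boundary ∂_1: C_1 → C_0 sends each edge [p,q] (with p < q) to q − p.
As a 7×6 matrix over Z this has rank 5, with invariant factors (1,1,1,1,1).

From H_k ≅ ker(∂_k) / im(∂_{k+1}) we obtain:

  H_1: rank ker ∂_1 − rank ∂_2 = (6 − 5) − 0 = 1, and there is no ∂_2, so H_1 = Z.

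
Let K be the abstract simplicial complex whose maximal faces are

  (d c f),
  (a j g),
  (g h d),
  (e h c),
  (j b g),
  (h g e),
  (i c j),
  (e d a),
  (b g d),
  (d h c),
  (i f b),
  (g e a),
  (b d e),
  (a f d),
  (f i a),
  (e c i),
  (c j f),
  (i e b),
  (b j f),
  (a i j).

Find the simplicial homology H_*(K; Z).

H_0 = Z,  H_1 = Z ⊕ Z_2,  H_2 = 0.

Order the vertices as a < b < c < d < e < f < g < h < i < j. Listing each simplex with vertices in this order, K has dimension 2 with simplices:

  0-simplices (10): a, b, c, d, e, f, g, h, i, j
  1-simplices (30): ad, ae, af, ag, ai, aj, bd, be, bf, bg, bi, bj, cd, ce, cf, ch, ci, cj, de, df, dg, dh, eg, eh, ei, fi, fj, gh, gj, ij
  2-simplices (20): ade, adf, aeg, afi, agj, aij, bde, bdg, bei, bfi, bfj, bgj, cdf, cdh, ceh, cei, cfj, cij, dgh, egh

Hence C_0 ≅ Z^10, C_1 ≅ Z^30, C_2 ≅ Z^20.

The boundary map ∂_1: C_1 → C_0 is given by ∂[p,q] = [q] − [p]. For instance
  ∂ij = j − i.
The resulting 10×30 matrix has rank 9, and its Smith normal form has invariant factors (1,1,1,1,1,1,1,1,1).

∂_2: C_2 → C_1 acts by ∂[p,q,r] = [q,r] − [p,r] + [p,q]. For instance
  ∂aij = ij − aj + ai,
  ∂cdh = dh − ch + cd.
The resulting 30×20 matrix has rank 20, and its Smith normal form has invariant factors (1,1,1,1,1,1,1,1,1,1,1,1,1,1,1,1,1,1,1,2).

From H_k ≅ ker(∂_k) / im(∂_{k+1}) we obtain:

  H_0: rank C_0 − rank ∂_1 = 10 − 9 = 1, and the invariant factors of ∂_1 are all 1, so H_0 ≅ Z.
  H_1: rank ker ∂_1 − rank ∂_2 = (30 − 9) − 20 = 1, and ∂_2 has invariant factor 2 > 1, so H_1 ≅ Z ⊕ Z_2.
  H_2: rank ker ∂_2 − rank ∂_3 = (20 − 20) − 0 = 0, and there is no ∂_3, so H_2 ≅ 0.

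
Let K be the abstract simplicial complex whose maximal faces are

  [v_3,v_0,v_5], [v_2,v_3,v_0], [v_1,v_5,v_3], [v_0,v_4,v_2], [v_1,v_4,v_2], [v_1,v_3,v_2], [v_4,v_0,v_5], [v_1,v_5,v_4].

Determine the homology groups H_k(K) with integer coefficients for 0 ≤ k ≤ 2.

Fix the vertex order v_0 < v_1 < v_2 < v_3 < v_4 < v_5 and write every simplex with vertices in increasing order. Then dim K = 2 and the simplices of K are:

  0-simplices (6): [v_0], [v_1], [v_2], [v_3], [v_4], [v_5]
  1-simplices (12): [v_0,v_2], [v_0,v_3], [v_0,v_4], [v_0,v_5], [v_1,v_2], [v_1,v_3], [v_1,v_4], [v_1,v_5], [v_2,v_3], [v_2,v_4], [v_3,v_5], [v_4,v_5]
  2-simplices (8): [v_0,v_2,v_3], [v_0,v_2,v_4], [v_0,v_3,v_5], [v_0,v_4,v_5], [v_1,v_2,v_3], [v_1,v_2,v_4], [v_1,v_3,v_5], [v_1,v_4,v_5]

giving chain groups C_0 ≅ Z^6, C_1 ≅ Z^12, C_2 ≅ Z^8.

Boundary ∂_1: C_1 → C_0 is given by ∂[p,q] = [q] − [p]. For instance
  ∂[v_1,v_2] = [v_2] − [v_1].
As a 6×12 matrix over Z this has rank 5, with invariant factors (1,1,1,1,1).

The boundary map ∂_2: C_2 → C_1 maps a triangle to the signed sum of its edges. For instance
  ∂[v_0,v_2,v_4] = [v_2,v_4] − [v_0,v_4] + [v_0,v_2],
  ∂[v_1,v_2,v_3] = [v_2,v_3] − [v_1,v_3] + [v_1,v_2].
This gives a 12×8 integer matrix of rank 7; reducing to Smith normal form yields diagonal entries (1,1,1,1,1,1,1).

Now H_k = ker ∂_k / im ∂_{k+1}, so:

  H_0: rank C_0 − rank ∂_1 = 6 − 5 = 1, and the invariant factors of ∂_1 are all 1, so H_0 ≅ Z.
  H_1: rank ker ∂_1 − rank ∂_2 = (12 − 5) − 7 = 0, and the invariant factors of ∂_2 are all 1, so H_1 ≅ 0.
  H_2: rank ker ∂_2 − rank ∂_3 = (8 − 7) − 0 = 1, and there is no ∂_3, so H_2 ≅ Z.

As a check, the Euler characteristic is 6 − 12 + 8 = 2, which agrees with 1 − 0 + 1 = 2.
(K is a triangulation of the 2-sphere S^2.)

H_0 = Z,  H_1 = 0,  H_2 = Z.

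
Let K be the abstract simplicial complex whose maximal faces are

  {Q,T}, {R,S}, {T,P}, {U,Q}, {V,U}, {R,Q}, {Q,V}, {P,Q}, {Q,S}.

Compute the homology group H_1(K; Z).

H_1 = Z^3.

We work with the vertex ordering P < Q < R < S < T < U < V. The simplices of K, each written with vertices in increasing order, are:

  0-simplices (7): P, Q, R, S, T, U, V
  1-simplices (9): PQ, PT, QR, QS, QT, QU, QV, RS, UV

Hence C_0 ≅ Z^7, C_1 ≅ Z^9.

Boundary ∂_1: C_1 → C_0 maps an edge to its endpoints' difference, ∂[p,q] = q − p. For instance
  ∂PT = T − P.
The 7×9 boundary matrix has rank 6 and Smith normal form diag(1,1,1,1,1,1).

Reading off H_k = ker ∂_k / im ∂_{k+1}:

  H_1: rank ker ∂_1 − rank ∂_2 = (9 − 6) − 0 = 3, and there is no ∂_2, so H_1 = Z^3.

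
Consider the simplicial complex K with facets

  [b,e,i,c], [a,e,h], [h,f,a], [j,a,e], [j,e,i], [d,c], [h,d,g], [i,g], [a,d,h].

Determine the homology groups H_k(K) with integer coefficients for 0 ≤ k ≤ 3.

We work with the vertex ordering a < b < c < d < e < f < g < h < i < j. The simplices of K, each written with vertices in increasing order, are:

  0-simplices (10): a, b, c, d, e, f, g, h, i, j
  1-simplices (20): ad, ae, af, ah, aj, bc, be, bi, cd, ce, ci, dg, dh, eh, ei, ej, fh, gh, gi, ij
  2-simplices (10): adh, aeh, aej, afh, bce, bci, bei, cei, dgh, eij
  3-simplices (1): bcei

so the chain groups are C_0 ≅ Z^10, C_1 ≅ Z^20, C_2 ≅ Z^10, C_3 ≅ Z^1.

∂_1: C_1 → C_0 is given by ∂[p,q] = [q] − [p]. For instance
  ∂ah = h − a.
The 10×20 boundary matrix has rank 9 and Smith normal form diag(1,1,1,1,1,1,1,1,1).

The boundary map ∂_2: C_2 → C_1 sends each 2-simplex [p,q,r] to [q,r] − [p,r] + [p,q]. For instance
  ∂bei = ei − bi + be,
  ∂eij = ij − ej + ei.
As a 20×10 matrix over Z this has rank 9, with invariant factors (1,1,1,1,1,1,1,1,1).

The boundary map ∂_3: C_3 → C_2 sends each 3-simplex σ to the alternating sum Σ_i (−1)^i (σ with its i-th vertex removed). For instance
  ∂bcei = cei − bei + bci − bce.
This gives a 10×1 integer matrix of rank 1; reducing to Smith normal form yields diagonal entries (1).

Reading off H_k = ker ∂_k / im ∂_{k+1}:

  H_0: rank C_0 − rank ∂_1 = 10 − 9 = 1, and the invariant factors of ∂_1 are all 1, so H_0 ≅ Z.
  H_1: rank ker ∂_1 − rank ∂_2 = (20 − 9) − 9 = 2, and the invariant factors of ∂_2 are all 1, so H_1 ≅ Z^2.
  H_2: rank ker ∂_2 − rank ∂_3 = (10 − 9) − 1 = 0, and the invariant factors of ∂_3 are all 1, so H_2 ≅ 0.
  H_3: rank ker ∂_3 − rank ∂_4 = (1 − 1) − 0 = 0, and there is no ∂_4, so H_3 ≅ 0.

H_0 = Z,  H_1 = Z^2,  H_2 = 0,  H_3 = 0.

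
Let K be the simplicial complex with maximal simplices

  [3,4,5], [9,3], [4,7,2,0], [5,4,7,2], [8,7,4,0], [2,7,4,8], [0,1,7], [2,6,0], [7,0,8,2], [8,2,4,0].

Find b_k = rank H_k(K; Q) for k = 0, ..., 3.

b_0 = 1, b_1 = 0, b_2 = 0, b_3 = 1.

Order the vertices as 0 < 1 < 2 < 3 < 4 < 5 < 6 < 7 < 8 < 9. Listing each simplex with vertices in this order, K has dimension 3 with simplices:

  0-simplices (10): [0], [1], [2], [3], [4], [5], [6], [7], [8], [9]
  1-simplices (20): [0,1], [0,2], [0,4], [0,6], [0,7], [0,8], [1,7], [2,4], [2,5], [2,6], [2,7], [2,8], [3,4], [3,5], [3,9], [4,5], [4,7], [4,8], [5,7], [7,8]
  2-simplices (16): [0,1,7], [0,2,4], [0,2,6], [0,2,7], [0,2,8], [0,4,7], [0,4,8], [0,7,8], [2,4,5], [2,4,7], [2,4,8], [2,5,7], [2,7,8], [3,4,5], [4,5,7], [4,7,8]
  3-simplices (6): [0,2,4,7], [0,2,4,8], [0,2,7,8], [0,4,7,8], [2,4,5,7], [2,4,7,8]

giving chain groups C_0 ≅ Z^10, C_1 ≅ Z^20, C_2 ≅ Z^16, C_3 ≅ Z^6.

∂_1: C_1 → C_0 maps an edge to its endpoints' difference, ∂[p,q] = q − p. For instance
  ∂[1,7] = [7] − [1].
This gives a 10×20 integer matrix of rank 9; reducing to Smith normal form yields diagonal entries (1,1,1,1,1,1,1,1,1).

∂_2: C_2 → C_1 sends each 2-simplex [p,q,r] to [q,r] − [p,r] + [p,q]. For instance
  ∂[0,1,7] = [1,7] − [0,7] + [0,1],
  ∂[0,4,8] = [4,8] − [0,8] + [0,4].
This gives a 20×16 integer matrix of rank 11; reducing to Smith normal form yields diagonal entries (1,1,1,1,1,1,1,1,1,1,1).

The boundary map ∂_3: C_3 → C_2 sends each 3-simplex σ to the alternating sum Σ_i (−1)^i (σ with its i-th vertex removed). For instance
  ∂[2,4,7,8] = [4,7,8] − [2,7,8] + [2,4,8] − [2,4,7],
  ∂[0,4,7,8] = [4,7,8] − [0,7,8] + [0,4,8] − [0,4,7].
As a 16×6 matrix over Z this has rank 5, with invariant factors (1,1,1,1,1).

Now H_k = ker ∂_k / im ∂_{k+1}, so:

  H_0: rank C_0 − rank ∂_1 = 10 − 9 = 1, and the invariant factors of ∂_1 are all 1, so H_0 = Z.
  H_1: rank ker ∂_1 − rank ∂_2 = (20 − 9) − 11 = 0, and the invariant factors of ∂_2 are all 1, so H_1 = 0.
  H_2: rank ker ∂_2 − rank ∂_3 = (16 − 11) − 5 = 0, and the invariant factors of ∂_3 are all 1, so H_2 = 0.
  H_3: rank ker ∂_3 − rank ∂_4 = (6 − 5) − 0 = 1, and there is no ∂_4, so H_3 = Z.

As a check, the Euler characteristic is 10 − 20 + 16 − 6 = 0, which agrees with 1 − 0 + 0 − 1 = 0.

Hence the Betti numbers are b_0 = 1, b_1 = 0, b_2 = 0, b_3 = 1.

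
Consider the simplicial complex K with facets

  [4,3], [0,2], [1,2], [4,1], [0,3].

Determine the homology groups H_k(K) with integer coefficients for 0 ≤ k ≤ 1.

Fix the vertex order 0 < 1 < 2 < 3 < 4 and write every simplex with vertices in increasing order. Then dim K = 1 and the simplices of K are:

  0-simplices (5): [0], [1], [2], [3], [4]
  1-simplices (5): [0,2], [0,3], [1,2], [1,4], [3,4]

giving chain groups C_0 ≅ Z^5, C_1 ≅ Z^5.

The boundary map ∂_1: C_1 → C_0 sends each edge [p,q] (with p < q) to q − p.
This gives a 5×5 integer matrix of rank 4; reducing to Smith normal form yields diagonal entries (1,1,1,1).

Computing H_k = (kernel of ∂_k) / (image of ∂_{k+1}):

  H_0: rank C_0 − rank ∂_1 = 5 − 4 = 1, and the invariant factors of ∂_1 are all 1, so H_0 = Z.
  H_1: rank ker ∂_1 − rank ∂_2 = (5 − 4) − 0 = 1, and there is no ∂_2, so H_1 = Z.

H_0 = Z,  H_1 = Z.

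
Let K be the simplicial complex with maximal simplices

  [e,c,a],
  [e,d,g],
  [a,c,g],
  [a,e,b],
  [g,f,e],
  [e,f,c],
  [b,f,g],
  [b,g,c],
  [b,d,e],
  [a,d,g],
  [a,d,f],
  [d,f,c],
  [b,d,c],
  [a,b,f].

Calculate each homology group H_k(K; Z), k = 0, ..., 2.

H_0 ≅ Z,  H_1 ≅ Z^2,  H_2 ≅ Z.

Take the total order a < b < c < d < e < f < g on the vertex set. Then K (dimension 2) consists of the simplices:

  0-simplices (7): a, b, c, d, e, f, g
  1-simplices (21): ab, ac, ad, ae, af, ag, bc, bd, be, bf, bg, cd, ce, cf, cg, de, df, dg, ef, eg, fg
  2-simplices (14): abe, abf, ace, acg, adf, adg, bcd, bcg, bde, bfg, cdf, cef, deg, efg

Hence C_0 ≅ Z^7, C_1 ≅ Z^21, C_2 ≅ Z^14.

∂_1: C_1 → C_0 is given by ∂[p,q] = [q] − [p]. For instance
  ∂ab = b − a.
The 7×21 boundary matrix has rank 6 and Smith normal form diag(1,1,1,1,1,1).

∂_2: C_2 → C_1 acts by ∂[p,q,r] = [q,r] − [p,r] + [p,q]. For instance
  ∂cef = ef − cf + ce,
  ∂bcd = cd − bd + bc.
The 21×14 boundary matrix has rank 13 and Smith normal form diag(1,1,1,1,1,1,1,1,1,1,1,1,1).

Now H_k = ker ∂_k / im ∂_{k+1}, so:

  H_0: rank C_0 − rank ∂_1 = 7 − 6 = 1, and the invariant factors of ∂_1 are all 1, so H_0 ≅ Z.
  H_1: rank ker ∂_1 − rank ∂_2 = (21 − 6) − 13 = 2, and the invariant factors of ∂_2 are all 1, so H_1 ≅ Z^2.
  H_2: rank ker ∂_2 − rank ∂_3 = (14 − 13) − 0 = 1, and there is no ∂_3, so H_2 ≅ Z.

As a check, the Euler characteristic is 7 − 21 + 14 = 0, which agrees with 1 − 2 + 1 = 0.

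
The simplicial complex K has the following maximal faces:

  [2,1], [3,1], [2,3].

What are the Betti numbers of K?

b_0 = 1, b_1 = 1.

Take the total order 1 < 2 < 3 on the vertex set. Then K (dimension 1) consists of the simplices:

  0-simplices (3): [1], [2], [3]
  1-simplices (3): [1,2], [1,3], [2,3]

giving chain groups C_0 ≅ Z^3, C_1 ≅ Z^3.

∂_1: C_1 → C_0 sends each edge [p,q] (with p < q) to q − p.
The resulting 3×3 matrix has rank 2, and its Smith normal form has invariant factors (1,1).

Computing H_k = (kernel of ∂_k) / (image of ∂_{k+1}):

  H_0: rank C_0 − rank ∂_1 = 3 − 2 = 1, and the invariant factors of ∂_1 are all 1, so H_0 ≅ Z.
  H_1: rank ker ∂_1 − rank ∂_2 = (3 − 2) − 0 = 1, and there is no ∂_2, so H_1 ≅ Z.

(K is a triangulation of the circle S^1.)

Hence the Betti numbers are b_0 = 1, b_1 = 1.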